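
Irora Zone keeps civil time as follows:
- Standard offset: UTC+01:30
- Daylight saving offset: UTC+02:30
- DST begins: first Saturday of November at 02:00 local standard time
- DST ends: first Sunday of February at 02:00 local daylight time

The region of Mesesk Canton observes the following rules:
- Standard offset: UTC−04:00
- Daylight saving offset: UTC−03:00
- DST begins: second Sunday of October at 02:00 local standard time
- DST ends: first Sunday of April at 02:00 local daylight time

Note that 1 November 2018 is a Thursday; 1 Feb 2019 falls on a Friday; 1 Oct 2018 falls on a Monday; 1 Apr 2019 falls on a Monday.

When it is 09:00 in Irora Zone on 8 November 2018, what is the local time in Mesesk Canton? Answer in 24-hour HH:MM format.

03:30

1 November 2018 is a Thursday, so the first Saturday is November 3.
1 February 2019 is a Friday, so the first Sunday is February 3.
8 November 2018 lies within the daylight-saving period (3 November 2018 – 3 February 2019), so Irora Zone is on daylight time, UTC+02:30.
09:00 Irora Zone − 2h30m = 06:30 UTC.
1 October 2018 is a Monday, so the first Sunday is October 7 and the second is October 14.
1 April 2019 is a Monday, so the first Sunday is April 7.
At the standard offset (UTC−04:00), 06:30 UTC − 4h = 02:30 Mesesk Canton standard time.
Daylight saving runs 14 October 2018 – 7 April 2019; the standard-time date in Mesesk Canton, 8 November 2018, is inside that window, so Mesesk Canton is at UTC−03:00.
06:30 UTC − 3h = 03:30 Mesesk Canton.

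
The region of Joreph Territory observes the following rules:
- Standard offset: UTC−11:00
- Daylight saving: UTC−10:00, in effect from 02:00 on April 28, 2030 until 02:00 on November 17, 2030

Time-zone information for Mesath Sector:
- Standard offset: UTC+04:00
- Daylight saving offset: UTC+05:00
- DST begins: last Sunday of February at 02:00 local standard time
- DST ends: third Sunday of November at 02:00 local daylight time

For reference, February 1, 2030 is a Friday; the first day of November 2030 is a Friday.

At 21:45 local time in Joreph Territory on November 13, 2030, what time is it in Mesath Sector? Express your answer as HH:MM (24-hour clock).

12:45

Daylight saving runs 28 April – 17 November; November 13, 2030 is inside that window, so Joreph Territory is at UTC−10:00.
21:45 Joreph Territory + 10h = 07:45 UTC (rolling into the next day, 14 November 2030).
1 February 2030 is a Friday, so Sundays fall on 3, 10, 17, 24; the last is February 24.
1 November 2030 is a Friday, so the first Sunday is November 3 and the third is November 17.
At the standard offset (UTC+04:00), 07:45 UTC + 4h = 11:45 Mesath Sector standard time.
The standard-time date in Mesath Sector, November 14, 2030, lies within the daylight-saving period (24 February – 17 November), so Mesath Sector is on daylight time, UTC+05:00.
07:45 UTC + 5h = 12:45 Mesath Sector.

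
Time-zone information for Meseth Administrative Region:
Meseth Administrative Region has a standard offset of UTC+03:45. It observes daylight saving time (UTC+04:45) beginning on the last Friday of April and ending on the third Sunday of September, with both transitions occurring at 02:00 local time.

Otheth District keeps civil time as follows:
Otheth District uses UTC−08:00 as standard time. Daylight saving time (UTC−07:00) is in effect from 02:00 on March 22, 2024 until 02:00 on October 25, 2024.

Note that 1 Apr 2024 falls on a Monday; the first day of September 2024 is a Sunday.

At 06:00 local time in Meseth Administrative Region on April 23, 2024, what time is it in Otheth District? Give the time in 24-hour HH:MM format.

19:15

1 April 2024 is a Monday, so Fridays fall on 5, 12, 19, 26; the last is April 26.
1 September 2024 is a Sunday, so the first Sunday is September 1 and the third is September 15.
April 23, 2024 does not fall between 26 April and 15 September, so daylight saving is not in effect and Meseth Administrative Region is at UTC+03:45.
06:00 Meseth Administrative Region − 3h45m = 02:15 UTC.
At the standard offset (UTC−08:00), 02:15 UTC − 8h = 18:15 Otheth District standard time (rolling into the previous day, 22 April 2024).
Daylight saving runs 22 March – 25 October; the standard-time date in Otheth District, April 22, 2024, is inside that window, so Otheth District is at UTC−07:00.
02:15 UTC − 7h = 19:15 Otheth District (rolling into the previous day, 22 April 2024).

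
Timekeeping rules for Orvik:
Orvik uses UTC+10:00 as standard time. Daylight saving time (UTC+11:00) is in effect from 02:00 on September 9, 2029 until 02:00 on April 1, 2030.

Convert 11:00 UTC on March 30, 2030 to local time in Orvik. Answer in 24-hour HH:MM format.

22:00

At the standard offset (UTC+10:00), 11:00 UTC + 10h = 21:00 Orvik standard time.
Daylight saving runs 9 September 2029 – 1 April 2030; the standard-time date in Orvik, March 30, 2030, is inside that window, so Orvik is at UTC+11:00.
11:00 UTC + 11h = 22:00 local.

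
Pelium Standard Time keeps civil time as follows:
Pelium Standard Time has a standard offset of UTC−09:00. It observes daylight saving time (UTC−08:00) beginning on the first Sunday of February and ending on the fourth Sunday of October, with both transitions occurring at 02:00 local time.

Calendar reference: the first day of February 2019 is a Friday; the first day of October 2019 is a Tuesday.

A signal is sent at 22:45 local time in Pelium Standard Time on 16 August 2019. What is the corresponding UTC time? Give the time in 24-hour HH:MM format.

1 February 2019 is a Friday, so the first Sunday is February 3.
1 October 2019 is a Tuesday, so the first Sunday is October 6 and the fourth is October 27.
Daylight saving runs 3 February – 27 October; 16 August 2019 is inside that window, so Pelium Standard Time is at UTC−08:00.
22:45 local + 8h = 06:45 UTC (rolling into the next day, 17 August 2019).

06:45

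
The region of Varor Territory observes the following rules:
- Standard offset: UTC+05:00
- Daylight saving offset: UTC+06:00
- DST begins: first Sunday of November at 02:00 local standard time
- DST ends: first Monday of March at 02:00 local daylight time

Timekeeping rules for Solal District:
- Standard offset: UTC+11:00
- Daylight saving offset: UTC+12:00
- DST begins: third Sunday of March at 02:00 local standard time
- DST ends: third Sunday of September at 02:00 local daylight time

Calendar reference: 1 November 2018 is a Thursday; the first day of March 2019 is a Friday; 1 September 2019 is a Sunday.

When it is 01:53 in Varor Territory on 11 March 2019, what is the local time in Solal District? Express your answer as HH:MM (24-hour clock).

1 November 2018 is a Thursday, so the first Sunday is November 4.
1 March 2019 is a Friday, so the first Monday is March 4.
11 March 2019 does not fall between 4 November 2018 and 4 March 2019, so daylight saving is not in effect and Varor Territory is at UTC+05:00.
01:53 Varor Territory − 5h = 20:53 UTC (rolling into the previous day, 10 March 2019).
1 March 2019 is a Friday, so the first Sunday is March 3 and the third is March 17.
1 September 2019 is a Sunday, so the first Sunday is September 1 and the third is September 15.
At the standard offset (UTC+11:00), 20:53 UTC + 11h = 07:53 Solal District standard time (rolling into the next day, 11 March 2019).
The standard-time date in Solal District, 11 March 2019, does not fall between 17 March and 15 September, so daylight saving is not in effect and Solal District is at UTC+11:00.
20:53 UTC + 11h = 07:53 Solal District (rolling into the next day, 11 March 2019).

07:53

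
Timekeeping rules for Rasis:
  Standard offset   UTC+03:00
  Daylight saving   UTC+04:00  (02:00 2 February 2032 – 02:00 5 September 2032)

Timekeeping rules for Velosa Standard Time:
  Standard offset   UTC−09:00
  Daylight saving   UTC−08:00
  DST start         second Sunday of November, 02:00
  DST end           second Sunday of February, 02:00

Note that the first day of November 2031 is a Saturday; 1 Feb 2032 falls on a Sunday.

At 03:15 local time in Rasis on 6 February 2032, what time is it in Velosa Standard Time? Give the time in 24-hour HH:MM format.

15:15

Daylight saving runs 2 February – 5 September; 6 February 2032 is inside that window, so Rasis is at UTC+04:00.
03:15 Rasis − 4h = 23:15 UTC (rolling into the previous day, 5 February 2032).
1 November 2031 is a Saturday, so the first Sunday is November 2 and the second is November 9.
1 February 2032 is a Sunday, so the first Sunday is February 1 and the second is February 8.
At the standard offset (UTC−09:00), 23:15 UTC − 9h = 14:15 Velosa Standard Time standard time.
The standard-time date in Velosa Standard Time, 5 February 2032, falls between 9 November 2031 and 8 February 2032, so daylight saving is in effect and Velosa Standard Time is at UTC−08:00.
23:15 UTC − 8h = 15:15 Velosa Standard Time.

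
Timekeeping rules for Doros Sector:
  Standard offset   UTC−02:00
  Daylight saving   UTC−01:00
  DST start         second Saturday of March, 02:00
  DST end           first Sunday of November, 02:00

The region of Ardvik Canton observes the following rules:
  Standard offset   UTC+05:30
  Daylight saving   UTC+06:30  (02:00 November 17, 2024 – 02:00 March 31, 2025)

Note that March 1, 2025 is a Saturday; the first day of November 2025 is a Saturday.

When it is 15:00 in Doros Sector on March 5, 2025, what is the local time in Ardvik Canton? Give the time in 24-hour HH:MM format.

23:30

1 March 2025 is a Saturday, so the first Saturday is March 1 and the second is March 8.
1 November 2025 is a Saturday, so the first Sunday is November 2.
March 5, 2025 does not fall between 8 March and 2 November, so daylight saving is not in effect and Doros Sector is at UTC−02:00.
15:00 Doros Sector + 2h = 17:00 UTC.
At the standard offset (UTC+05:30), 17:00 UTC + 5h30m = 22:30 Ardvik Canton standard time.
Daylight saving runs 17 November 2024 – 31 March 2025; the standard-time date in Ardvik Canton, March 5, 2025, is inside that window, so Ardvik Canton is at UTC+06:30.
17:00 UTC + 6h30m = 23:30 Ardvik Canton.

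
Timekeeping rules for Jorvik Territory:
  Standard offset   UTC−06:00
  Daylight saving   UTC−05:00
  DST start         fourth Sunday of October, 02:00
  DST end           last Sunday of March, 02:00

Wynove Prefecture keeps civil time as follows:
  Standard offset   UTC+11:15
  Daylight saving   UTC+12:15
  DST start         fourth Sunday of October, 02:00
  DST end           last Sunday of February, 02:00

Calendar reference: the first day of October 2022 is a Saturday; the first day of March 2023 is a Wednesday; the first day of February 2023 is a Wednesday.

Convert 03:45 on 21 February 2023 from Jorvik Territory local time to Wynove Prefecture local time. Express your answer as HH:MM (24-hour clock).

1 October 2022 is a Saturday, so the first Sunday is October 2 and the fourth is October 23.
1 March 2023 is a Wednesday, so Sundays fall on 5, 12, 19, 26; the last is March 26.
21 February 2023 falls between 23 October 2022 and 26 March 2023, so daylight saving is in effect and Jorvik Territory is at UTC−05:00.
03:45 Jorvik Territory + 5h = 08:45 UTC.
1 October 2022 is a Saturday, so the first Sunday is October 2 and the fourth is October 23.
1 February 2023 is a Wednesday, so Sundays fall on 5, 12, 19, 26; the last is February 26.
At the standard offset (UTC+11:15), 08:45 UTC + 11h15m = 20:00 Wynove Prefecture standard time.
The standard-time date in Wynove Prefecture, 21 February 2023, falls between 23 October 2022 and 26 February 2023, so daylight saving is in effect and Wynove Prefecture is at UTC+12:15.
08:45 UTC + 12h15m = 21:00 Wynove Prefecture.

21:00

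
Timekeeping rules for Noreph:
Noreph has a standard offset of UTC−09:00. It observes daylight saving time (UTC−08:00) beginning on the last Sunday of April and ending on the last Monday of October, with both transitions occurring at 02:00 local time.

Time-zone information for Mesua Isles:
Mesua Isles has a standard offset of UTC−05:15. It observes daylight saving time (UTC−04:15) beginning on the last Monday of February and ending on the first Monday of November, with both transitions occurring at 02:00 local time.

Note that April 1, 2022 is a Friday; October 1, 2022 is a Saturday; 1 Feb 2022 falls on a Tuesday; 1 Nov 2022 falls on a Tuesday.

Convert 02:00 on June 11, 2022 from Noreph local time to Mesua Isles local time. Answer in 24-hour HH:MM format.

1 April 2022 is a Friday, so Sundays fall on 3, 10, 17, 24; the last is April 24.
1 October 2022 is a Saturday, so Mondays fall on 3, 10, 17, 24, 31; the last is October 31.
June 11, 2022 falls between 24 April and 31 October, so daylight saving is in effect and Noreph is at UTC−08:00.
02:00 Noreph + 8h = 10:00 UTC.
1 February 2022 is a Tuesday, so Mondays fall on 7, 14, 21, 28; the last is February 28.
1 November 2022 is a Tuesday, so the first Monday is November 7.
At the standard offset (UTC−05:15), 10:00 UTC − 5h15m = 04:45 Mesua Isles standard time.
The standard-time date in Mesua Isles, June 11, 2022, lies within the daylight-saving period (28 February – 7 November), so Mesua Isles is on daylight time, UTC−04:15.
10:00 UTC − 4h15m = 05:45 Mesua Isles.

05:45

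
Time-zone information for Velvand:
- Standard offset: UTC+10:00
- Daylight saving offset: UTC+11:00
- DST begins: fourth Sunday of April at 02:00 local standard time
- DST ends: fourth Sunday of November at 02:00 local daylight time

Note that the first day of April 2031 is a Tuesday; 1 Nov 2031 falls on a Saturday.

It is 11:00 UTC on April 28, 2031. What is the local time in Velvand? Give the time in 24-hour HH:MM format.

1 April 2031 is a Tuesday, so the first Sunday is April 6 and the fourth is April 27.
1 November 2031 is a Saturday, so the first Sunday is November 2 and the fourth is November 23.
At the standard offset (UTC+10:00), 11:00 UTC + 10h = 21:00 Velvand standard time.
The standard-time date in Velvand, April 28, 2031, falls between 27 April and 23 November, so daylight saving is in effect and Velvand is at UTC+11:00.
11:00 UTC + 11h = 22:00 local.

22:00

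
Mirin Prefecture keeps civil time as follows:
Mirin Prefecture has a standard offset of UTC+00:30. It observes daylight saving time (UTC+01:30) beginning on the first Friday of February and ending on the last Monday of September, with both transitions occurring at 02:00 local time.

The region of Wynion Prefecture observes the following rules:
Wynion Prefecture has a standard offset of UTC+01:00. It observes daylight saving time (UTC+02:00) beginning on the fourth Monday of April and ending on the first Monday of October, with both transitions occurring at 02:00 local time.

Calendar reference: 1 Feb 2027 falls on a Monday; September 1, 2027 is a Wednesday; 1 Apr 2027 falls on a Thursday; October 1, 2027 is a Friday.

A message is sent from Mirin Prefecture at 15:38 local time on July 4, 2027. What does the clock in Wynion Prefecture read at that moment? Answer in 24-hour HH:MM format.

1 February 2027 is a Monday, so the first Friday is February 5.
1 September 2027 is a Wednesday, so Mondays fall on 6, 13, 20, 27; the last is September 27.
July 4, 2027 falls between 5 February and 27 September, so daylight saving is in effect and Mirin Prefecture is at UTC+01:30.
15:38 Mirin Prefecture − 1h30m = 14:08 UTC.
1 April 2027 is a Thursday, so the first Monday is April 5 and the fourth is April 26.
1 October 2027 is a Friday, so the first Monday is October 4.
At the standard offset (UTC+01:00), 14:08 UTC + 1h = 15:08 Wynion Prefecture standard time.
The standard-time date in Wynion Prefecture, July 4, 2027, falls between 26 April and 4 October, so daylight saving is in effect and Wynion Prefecture is at UTC+02:00.
14:08 UTC + 2h = 16:08 Wynion Prefecture.

16:08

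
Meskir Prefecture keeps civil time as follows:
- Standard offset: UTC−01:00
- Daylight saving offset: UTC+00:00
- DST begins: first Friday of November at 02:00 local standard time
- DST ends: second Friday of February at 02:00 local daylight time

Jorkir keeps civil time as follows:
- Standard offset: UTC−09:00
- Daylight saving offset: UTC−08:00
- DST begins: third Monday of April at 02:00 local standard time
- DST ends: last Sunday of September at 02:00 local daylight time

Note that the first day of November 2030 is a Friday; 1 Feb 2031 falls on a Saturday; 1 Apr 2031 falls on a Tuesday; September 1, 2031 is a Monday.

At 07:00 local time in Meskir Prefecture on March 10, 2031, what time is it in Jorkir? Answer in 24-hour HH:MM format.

1 November 2030 is a Friday, so the first Friday is November 1.
1 February 2031 is a Saturday, so the first Friday is February 7 and the second is February 14.
Daylight saving runs 1 November 2030 – 14 February 2031; March 10, 2031 is outside that window, so Meskir Prefecture is on standard time at UTC−01:00.
07:00 Meskir Prefecture + 1h = 08:00 UTC.
1 April 2031 is a Tuesday, so the first Monday is April 7 and the third is April 21.
1 September 2031 is a Monday, so Sundays fall on 7, 14, 21, 28; the last is September 28.
At the standard offset (UTC−09:00), 08:00 UTC − 9h = 23:00 Jorkir standard time (rolling into the previous day, 9 March 2031).
Daylight saving runs 21 April – 28 September; the standard-time date in Jorkir, March 9, 2031, is outside that window, so Jorkir is on standard time at UTC−09:00.
08:00 UTC − 9h = 23:00 Jorkir (rolling into the previous day, 9 March 2031).

23:00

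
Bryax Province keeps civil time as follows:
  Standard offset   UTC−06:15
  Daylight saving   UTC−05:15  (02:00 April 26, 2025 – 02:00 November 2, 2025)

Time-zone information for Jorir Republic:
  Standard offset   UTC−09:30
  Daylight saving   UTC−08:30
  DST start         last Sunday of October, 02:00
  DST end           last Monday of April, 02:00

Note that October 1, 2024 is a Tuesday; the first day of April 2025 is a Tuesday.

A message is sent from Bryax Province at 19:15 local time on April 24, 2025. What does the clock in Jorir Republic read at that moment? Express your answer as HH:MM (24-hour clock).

April 24, 2025 does not fall between 26 April and 2 November, so daylight saving is not in effect and Bryax Province is at UTC−06:15.
19:15 Bryax Province + 6h15m = 01:30 UTC (rolling into the next day, 25 April 2025).
1 October 2024 is a Tuesday, so Sundays fall on 6, 13, 20, 27; the last is October 27.
1 April 2025 is a Tuesday, so Mondays fall on 7, 14, 21, 28; the last is April 28.
At the standard offset (UTC−09:30), 01:30 UTC − 9h30m = 16:00 Jorir Republic standard time (rolling into the previous day, 24 April 2025).
The standard-time date in Jorir Republic, April 24, 2025, lies within the daylight-saving period (27 October 2024 – 28 April 2025), so Jorir Republic is on daylight time, UTC−08:30.
01:30 UTC − 8h30m = 17:00 Jorir Republic (rolling into the previous day, 24 April 2025).

17:00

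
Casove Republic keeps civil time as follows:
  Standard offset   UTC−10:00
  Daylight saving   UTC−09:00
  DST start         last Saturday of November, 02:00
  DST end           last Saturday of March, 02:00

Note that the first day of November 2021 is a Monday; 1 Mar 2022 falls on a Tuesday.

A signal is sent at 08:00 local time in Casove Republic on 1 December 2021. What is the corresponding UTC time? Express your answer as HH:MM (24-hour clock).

1 November 2021 is a Monday, so Saturdays fall on 6, 13, 20, 27; the last is November 27.
1 March 2022 is a Tuesday, so Saturdays fall on 5, 12, 19, 26; the last is March 26.
1 December 2021 lies within the daylight-saving period (27 November 2021 – 26 March 2022), so Casove Republic is on daylight time, UTC−09:00.
08:00 local + 9h = 17:00 UTC.

17:00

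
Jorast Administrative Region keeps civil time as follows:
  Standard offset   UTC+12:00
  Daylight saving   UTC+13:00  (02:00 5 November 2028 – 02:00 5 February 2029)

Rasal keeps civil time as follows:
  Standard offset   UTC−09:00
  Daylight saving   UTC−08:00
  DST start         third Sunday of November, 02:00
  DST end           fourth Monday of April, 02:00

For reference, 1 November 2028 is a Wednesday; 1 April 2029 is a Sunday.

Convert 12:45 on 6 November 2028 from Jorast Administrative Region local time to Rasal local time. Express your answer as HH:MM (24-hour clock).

14:45

6 November 2028 falls between 5 November 2028 and 5 February 2029, so daylight saving is in effect and Jorast Administrative Region is at UTC+13:00.
12:45 Jorast Administrative Region − 13h = 23:45 UTC (rolling into the previous day, 5 November 2028).
1 November 2028 is a Wednesday, so the first Sunday is November 5 and the third is November 19.
1 April 2029 is a Sunday, so the first Monday is April 2 and the fourth is April 23.
At the standard offset (UTC−09:00), 23:45 UTC − 9h = 14:45 Rasal standard time.
The standard-time date in Rasal, 5 November 2028, does not fall between 19 November 2028 and 23 April 2029, so daylight saving is not in effect and Rasal is at UTC−09:00.
23:45 UTC − 9h = 14:45 Rasal.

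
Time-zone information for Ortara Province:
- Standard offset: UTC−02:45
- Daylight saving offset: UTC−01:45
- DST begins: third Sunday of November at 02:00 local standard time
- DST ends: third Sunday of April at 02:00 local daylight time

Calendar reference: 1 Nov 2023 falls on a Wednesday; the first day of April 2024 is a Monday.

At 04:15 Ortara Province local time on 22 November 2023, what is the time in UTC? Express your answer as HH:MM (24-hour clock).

06:00

1 November 2023 is a Wednesday, so the first Sunday is November 5 and the third is November 19.
1 April 2024 is a Monday, so the first Sunday is April 7 and the third is April 21.
22 November 2023 lies within the daylight-saving period (19 November 2023 – 21 April 2024), so Ortara Province is on daylight time, UTC−01:45.
04:15 local + 1h45m = 06:00 UTC.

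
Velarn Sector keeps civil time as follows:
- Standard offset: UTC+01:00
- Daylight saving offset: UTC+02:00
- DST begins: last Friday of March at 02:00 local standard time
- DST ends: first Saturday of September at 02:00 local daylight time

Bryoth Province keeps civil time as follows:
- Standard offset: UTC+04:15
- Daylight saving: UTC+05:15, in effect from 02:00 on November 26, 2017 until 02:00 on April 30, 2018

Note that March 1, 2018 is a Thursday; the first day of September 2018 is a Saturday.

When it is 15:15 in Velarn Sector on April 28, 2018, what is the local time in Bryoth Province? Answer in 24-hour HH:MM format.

1 March 2018 is a Thursday, so Fridays fall on 2, 9, 16, 23, 30; the last is March 30.
1 September 2018 is a Saturday, so the first Saturday is September 1.
April 28, 2018 falls between 30 March and 1 September, so daylight saving is in effect and Velarn Sector is at UTC+02:00.
15:15 Velarn Sector − 2h = 13:15 UTC.
At the standard offset (UTC+04:15), 13:15 UTC + 4h15m = 17:30 Bryoth Province standard time.
The standard-time date in Bryoth Province, April 28, 2018, falls between 26 November 2017 and 30 April 2018, so daylight saving is in effect and Bryoth Province is at UTC+05:15.
13:15 UTC + 5h15m = 18:30 Bryoth Province.

18:30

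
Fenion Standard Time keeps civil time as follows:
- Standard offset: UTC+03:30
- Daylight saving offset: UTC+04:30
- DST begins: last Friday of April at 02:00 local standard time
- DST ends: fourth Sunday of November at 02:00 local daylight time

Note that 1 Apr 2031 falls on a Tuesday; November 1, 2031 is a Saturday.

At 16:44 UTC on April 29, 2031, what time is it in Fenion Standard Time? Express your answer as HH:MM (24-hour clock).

21:14

1 April 2031 is a Tuesday, so Fridays fall on 4, 11, 18, 25; the last is April 25.
1 November 2031 is a Saturday, so the first Sunday is November 2 and the fourth is November 23.
At the standard offset (UTC+03:30), 16:44 UTC + 3h30m = 20:14 Fenion Standard Time standard time.
Daylight saving runs 25 April – 23 November; the standard-time date in Fenion Standard Time, April 29, 2031, is inside that window, so Fenion Standard Time is at UTC+04:30.
16:44 UTC + 4h30m = 21:14 local.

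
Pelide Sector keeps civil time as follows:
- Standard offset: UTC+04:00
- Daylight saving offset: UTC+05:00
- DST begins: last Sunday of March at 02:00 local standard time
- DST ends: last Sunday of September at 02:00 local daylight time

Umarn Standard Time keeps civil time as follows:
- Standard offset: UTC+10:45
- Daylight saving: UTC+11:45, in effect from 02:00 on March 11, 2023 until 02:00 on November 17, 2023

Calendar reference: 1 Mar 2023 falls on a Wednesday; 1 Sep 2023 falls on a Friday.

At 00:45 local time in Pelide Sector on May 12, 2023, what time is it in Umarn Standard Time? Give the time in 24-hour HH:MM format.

1 March 2023 is a Wednesday, so Sundays fall on 5, 12, 19, 26; the last is March 26.
1 September 2023 is a Friday, so Sundays fall on 3, 10, 17, 24; the last is September 24.
May 12, 2023 lies within the daylight-saving period (26 March – 24 September), so Pelide Sector is on daylight time, UTC+05:00.
00:45 Pelide Sector − 5h = 19:45 UTC (rolling into the previous day, 11 May 2023).
At the standard offset (UTC+10:45), 19:45 UTC + 10h45m = 06:30 Umarn Standard Time standard time (rolling into the next day, 12 May 2023).
The standard-time date in Umarn Standard Time, May 12, 2023, falls between 11 March and 17 November, so daylight saving is in effect and Umarn Standard Time is at UTC+11:45.
19:45 UTC + 11h45m = 07:30 Umarn Standard Time (rolling into the next day, 12 May 2023).

07:30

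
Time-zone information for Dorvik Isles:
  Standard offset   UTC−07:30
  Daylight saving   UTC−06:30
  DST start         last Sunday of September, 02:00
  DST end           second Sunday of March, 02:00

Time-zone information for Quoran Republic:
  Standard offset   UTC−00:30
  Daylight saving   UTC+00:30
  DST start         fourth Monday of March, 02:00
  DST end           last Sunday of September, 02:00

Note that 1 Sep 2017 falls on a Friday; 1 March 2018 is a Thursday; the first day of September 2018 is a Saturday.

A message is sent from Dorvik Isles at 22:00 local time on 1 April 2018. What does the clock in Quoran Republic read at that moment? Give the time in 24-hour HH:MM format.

06:00

1 September 2017 is a Friday, so Sundays fall on 3, 10, 17, 24; the last is September 24.
1 March 2018 is a Thursday, so the first Sunday is March 4 and the second is March 11.
Daylight saving runs 24 September 2017 – 11 March 2018; 1 April 2018 is outside that window, so Dorvik Isles is on standard time at UTC−07:30.
22:00 Dorvik Isles + 7h30m = 05:30 UTC (rolling into the next day, 2 April 2018).
1 March 2018 is a Thursday, so the first Monday is March 5 and the fourth is March 26.
1 September 2018 is a Saturday, so Sundays fall on 2, 9, 16, 23, 30; the last is September 30.
At the standard offset (UTC−00:30), 05:30 UTC − 0h30m = 05:00 Quoran Republic standard time.
The standard-time date in Quoran Republic, 2 April 2018, falls between 26 March and 30 September, so daylight saving is in effect and Quoran Republic is at UTC+00:30.
05:30 UTC + 0h30m = 06:00 Quoran Republic.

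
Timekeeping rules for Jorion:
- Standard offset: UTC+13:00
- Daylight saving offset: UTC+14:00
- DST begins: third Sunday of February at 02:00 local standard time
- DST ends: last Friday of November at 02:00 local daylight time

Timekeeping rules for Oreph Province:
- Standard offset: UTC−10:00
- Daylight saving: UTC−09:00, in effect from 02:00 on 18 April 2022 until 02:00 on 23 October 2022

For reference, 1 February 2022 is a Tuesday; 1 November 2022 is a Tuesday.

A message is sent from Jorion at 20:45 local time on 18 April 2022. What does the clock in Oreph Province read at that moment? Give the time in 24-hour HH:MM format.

20:45

1 February 2022 is a Tuesday, so the first Sunday is February 6 and the third is February 20.
1 November 2022 is a Tuesday, so Fridays fall on 4, 11, 18, 25; the last is November 25.
18 April 2022 falls between 20 February and 25 November, so daylight saving is in effect and Jorion is at UTC+14:00.
20:45 Jorion − 14h = 06:45 UTC.
At the standard offset (UTC−10:00), 06:45 UTC − 10h = 20:45 Oreph Province standard time (rolling into the previous day, 17 April 2022).
Daylight saving runs 18 April – 23 October; the standard-time date in Oreph Province, 17 April 2022, is outside that window, so Oreph Province is on standard time at UTC−10:00.
06:45 UTC − 10h = 20:45 Oreph Province (rolling into the previous day, 17 April 2022).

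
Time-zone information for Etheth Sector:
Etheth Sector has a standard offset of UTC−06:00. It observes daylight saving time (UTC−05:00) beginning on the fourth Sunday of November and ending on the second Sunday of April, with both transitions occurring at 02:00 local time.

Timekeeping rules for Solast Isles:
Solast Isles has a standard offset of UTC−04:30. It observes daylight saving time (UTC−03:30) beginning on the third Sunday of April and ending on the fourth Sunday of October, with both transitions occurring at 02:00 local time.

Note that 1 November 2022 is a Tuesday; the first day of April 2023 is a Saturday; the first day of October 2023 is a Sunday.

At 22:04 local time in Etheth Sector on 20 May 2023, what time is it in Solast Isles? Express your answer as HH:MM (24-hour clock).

00:34

1 November 2022 is a Tuesday, so the first Sunday is November 6 and the fourth is November 27.
1 April 2023 is a Saturday, so the first Sunday is April 2 and the second is April 9.
20 May 2023 is outside the daylight-saving period (27 November 2022 – 9 April 2023), so Etheth Sector is on standard time, UTC−06:00.
22:04 Etheth Sector + 6h = 04:04 UTC (rolling into the next day, 21 May 2023).
1 April 2023 is a Saturday, so the first Sunday is April 2 and the third is April 16.
1 October 2023 is a Sunday, so the first Sunday is October 1 and the fourth is October 22.
At the standard offset (UTC−04:30), 04:04 UTC − 4h30m = 23:34 Solast Isles standard time (rolling into the previous day, 20 May 2023).
The standard-time date in Solast Isles, 20 May 2023, falls between 16 April and 22 October, so daylight saving is in effect and Solast Isles is at UTC−03:30.
04:04 UTC − 3h30m = 00:34 Solast Isles.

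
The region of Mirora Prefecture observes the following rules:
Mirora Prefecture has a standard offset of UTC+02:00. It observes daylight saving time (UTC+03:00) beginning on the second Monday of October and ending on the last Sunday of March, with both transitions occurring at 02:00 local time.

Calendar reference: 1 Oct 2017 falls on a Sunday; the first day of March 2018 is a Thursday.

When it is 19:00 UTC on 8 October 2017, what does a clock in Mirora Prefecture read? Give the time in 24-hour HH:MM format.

1 October 2017 is a Sunday, so the first Monday is October 2 and the second is October 9.
1 March 2018 is a Thursday, so Sundays fall on 4, 11, 18, 25; the last is March 25.
At the standard offset (UTC+02:00), 19:00 UTC + 2h = 21:00 Mirora Prefecture standard time.
Daylight saving runs 9 October 2017 – 25 March 2018; the standard-time date in Mirora Prefecture, 8 October 2017, is outside that window, so Mirora Prefecture is on standard time at UTC+02:00.
19:00 UTC + 2h = 21:00 local.

21:00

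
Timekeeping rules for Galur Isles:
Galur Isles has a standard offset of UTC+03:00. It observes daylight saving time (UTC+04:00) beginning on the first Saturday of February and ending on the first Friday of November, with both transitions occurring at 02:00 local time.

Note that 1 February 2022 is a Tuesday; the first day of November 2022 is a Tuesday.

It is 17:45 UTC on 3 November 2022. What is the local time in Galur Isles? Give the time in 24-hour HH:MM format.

1 February 2022 is a Tuesday, so the first Saturday is February 5.
1 November 2022 is a Tuesday, so the first Friday is November 4.
At the standard offset (UTC+03:00), 17:45 UTC + 3h = 20:45 Galur Isles standard time.
The standard-time date in Galur Isles, 3 November 2022, falls between 5 February and 4 November, so daylight saving is in effect and Galur Isles is at UTC+04:00.
17:45 UTC + 4h = 21:45 local.

21:45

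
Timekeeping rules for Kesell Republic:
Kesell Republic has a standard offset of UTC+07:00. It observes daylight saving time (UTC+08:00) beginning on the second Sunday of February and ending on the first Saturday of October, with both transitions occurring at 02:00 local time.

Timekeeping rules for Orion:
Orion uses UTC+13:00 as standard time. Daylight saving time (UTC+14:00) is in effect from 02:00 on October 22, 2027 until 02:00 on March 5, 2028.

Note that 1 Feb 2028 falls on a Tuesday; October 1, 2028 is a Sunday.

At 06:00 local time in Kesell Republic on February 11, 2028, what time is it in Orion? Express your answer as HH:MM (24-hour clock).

13:00

1 February 2028 is a Tuesday, so the first Sunday is February 6 and the second is February 13.
1 October 2028 is a Sunday, so the first Saturday is October 7.
February 11, 2028 is outside the daylight-saving period (13 February – 7 October), so Kesell Republic is on standard time, UTC+07:00.
06:00 Kesell Republic − 7h = 23:00 UTC (rolling into the previous day, 10 February 2028).
At the standard offset (UTC+13:00), 23:00 UTC + 13h = 12:00 Orion standard time (rolling into the next day, 11 February 2028).
The standard-time date in Orion, February 11, 2028, lies within the daylight-saving period (22 October 2027 – 5 March 2028), so Orion is on daylight time, UTC+14:00.
23:00 UTC + 14h = 13:00 Orion (rolling into the next day, 11 February 2028).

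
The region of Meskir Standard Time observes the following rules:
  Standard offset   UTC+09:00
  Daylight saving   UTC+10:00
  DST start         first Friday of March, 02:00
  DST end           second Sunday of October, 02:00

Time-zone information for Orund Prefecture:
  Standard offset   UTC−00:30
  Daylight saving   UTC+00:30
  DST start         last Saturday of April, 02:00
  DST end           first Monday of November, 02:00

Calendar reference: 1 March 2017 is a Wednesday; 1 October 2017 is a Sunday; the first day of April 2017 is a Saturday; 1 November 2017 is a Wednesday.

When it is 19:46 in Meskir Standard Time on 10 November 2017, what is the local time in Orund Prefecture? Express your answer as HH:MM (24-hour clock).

10:16

1 March 2017 is a Wednesday, so the first Friday is March 3.
1 October 2017 is a Sunday, so the first Sunday is October 1 and the second is October 8.
10 November 2017 does not fall between 3 March and 8 October, so daylight saving is not in effect and Meskir Standard Time is at UTC+09:00.
19:46 Meskir Standard Time − 9h = 10:46 UTC.
1 April 2017 is a Saturday, so Saturdays fall on 1, 8, 15, 22, 29; the last is April 29.
1 November 2017 is a Wednesday, so the first Monday is November 6.
At the standard offset (UTC−00:30), 10:46 UTC − 0h30m = 10:16 Orund Prefecture standard time.
The standard-time date in Orund Prefecture, 10 November 2017, is outside the daylight-saving period (29 April – 6 November), so Orund Prefecture is on standard time, UTC−00:30.
10:46 UTC − 0h30m = 10:16 Orund Prefecture.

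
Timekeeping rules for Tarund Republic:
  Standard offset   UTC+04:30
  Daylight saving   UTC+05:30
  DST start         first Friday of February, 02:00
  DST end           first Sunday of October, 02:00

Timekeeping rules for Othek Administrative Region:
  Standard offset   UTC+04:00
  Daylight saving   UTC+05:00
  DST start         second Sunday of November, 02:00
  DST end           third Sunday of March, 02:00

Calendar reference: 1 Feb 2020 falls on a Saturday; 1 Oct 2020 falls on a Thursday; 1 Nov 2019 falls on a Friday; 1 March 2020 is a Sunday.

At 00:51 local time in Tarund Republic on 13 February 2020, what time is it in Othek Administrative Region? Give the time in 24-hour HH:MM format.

00:21

1 February 2020 is a Saturday, so the first Friday is February 7.
1 October 2020 is a Thursday, so the first Sunday is October 4.
13 February 2020 falls between 7 February and 4 October, so daylight saving is in effect and Tarund Republic is at UTC+05:30.
00:51 Tarund Republic − 5h30m = 19:21 UTC (rolling into the previous day, 12 February 2020).
1 November 2019 is a Friday, so the first Sunday is November 3 and the second is November 10.
1 March 2020 is a Sunday, so the first Sunday is March 1 and the third is March 15.
At the standard offset (UTC+04:00), 19:21 UTC + 4h = 23:21 Othek Administrative Region standard time.
The standard-time date in Othek Administrative Region, 12 February 2020, falls between 10 November 2019 and 15 March 2020, so daylight saving is in effect and Othek Administrative Region is at UTC+05:00.
19:21 UTC + 5h = 00:21 Othek Administrative Region (rolling into the next day, 13 February 2020).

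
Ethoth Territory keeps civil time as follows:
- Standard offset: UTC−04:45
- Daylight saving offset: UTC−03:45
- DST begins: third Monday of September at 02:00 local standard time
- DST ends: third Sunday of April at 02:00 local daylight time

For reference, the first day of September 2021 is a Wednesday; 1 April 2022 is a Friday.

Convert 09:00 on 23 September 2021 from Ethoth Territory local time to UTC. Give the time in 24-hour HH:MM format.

12:45

1 September 2021 is a Wednesday, so the first Monday is September 6 and the third is September 20.
1 April 2022 is a Friday, so the first Sunday is April 3 and the third is April 17.
23 September 2021 falls between 20 September 2021 and 17 April 2022, so daylight saving is in effect and Ethoth Territory is at UTC−03:45.
09:00 local + 3h45m = 12:45 UTC.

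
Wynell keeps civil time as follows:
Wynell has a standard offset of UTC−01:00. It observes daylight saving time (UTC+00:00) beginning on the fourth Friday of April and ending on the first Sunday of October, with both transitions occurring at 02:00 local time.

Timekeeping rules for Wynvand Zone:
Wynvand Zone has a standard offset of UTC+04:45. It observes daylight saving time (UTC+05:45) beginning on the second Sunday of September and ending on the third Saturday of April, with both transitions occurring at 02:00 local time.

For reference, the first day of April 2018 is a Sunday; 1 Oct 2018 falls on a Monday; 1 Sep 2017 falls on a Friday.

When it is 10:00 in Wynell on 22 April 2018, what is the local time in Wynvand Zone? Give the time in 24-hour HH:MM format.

1 April 2018 is a Sunday, so the first Friday is April 6 and the fourth is April 27.
1 October 2018 is a Monday, so the first Sunday is October 7.
22 April 2018 is outside the daylight-saving period (27 April – 7 October), so Wynell is on standard time, UTC−01:00.
10:00 Wynell + 1h = 11:00 UTC.
1 September 2017 is a Friday, so the first Sunday is September 3 and the second is September 10.
1 April 2018 is a Sunday, so the first Saturday is April 7 and the third is April 21.
At the standard offset (UTC+04:45), 11:00 UTC + 4h45m = 15:45 Wynvand Zone standard time.
The standard-time date in Wynvand Zone, 22 April 2018, is outside the daylight-saving period (10 September 2017 – 21 April 2018), so Wynvand Zone is on standard time, UTC+04:45.
11:00 UTC + 4h45m = 15:45 Wynvand Zone.

15:45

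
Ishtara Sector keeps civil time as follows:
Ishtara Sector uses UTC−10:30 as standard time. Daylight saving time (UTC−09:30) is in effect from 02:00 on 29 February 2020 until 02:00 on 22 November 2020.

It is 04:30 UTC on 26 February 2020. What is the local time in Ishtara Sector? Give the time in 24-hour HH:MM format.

At the standard offset (UTC−10:30), 04:30 UTC − 10h30m = 18:00 Ishtara Sector standard time (rolling into the previous day, 25 February 2020).
The standard-time date in Ishtara Sector, 25 February 2020, does not fall between 29 February and 22 November, so daylight saving is not in effect and Ishtara Sector is at UTC−10:30.
04:30 UTC − 10h30m = 18:00 local (rolling into the previous day, 25 February 2020).

18:00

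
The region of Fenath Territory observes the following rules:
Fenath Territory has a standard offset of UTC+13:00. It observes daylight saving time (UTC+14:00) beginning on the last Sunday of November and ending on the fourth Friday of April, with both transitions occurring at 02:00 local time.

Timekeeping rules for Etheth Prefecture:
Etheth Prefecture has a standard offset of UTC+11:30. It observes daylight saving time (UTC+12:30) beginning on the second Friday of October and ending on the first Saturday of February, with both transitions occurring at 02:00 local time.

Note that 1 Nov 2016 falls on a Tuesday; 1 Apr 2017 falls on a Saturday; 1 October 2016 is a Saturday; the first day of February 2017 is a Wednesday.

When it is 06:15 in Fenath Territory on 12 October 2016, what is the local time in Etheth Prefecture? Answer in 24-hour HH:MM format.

04:45

1 November 2016 is a Tuesday, so Sundays fall on 6, 13, 20, 27; the last is November 27.
1 April 2017 is a Saturday, so the first Friday is April 7 and the fourth is April 28.
12 October 2016 does not fall between 27 November 2016 and 28 April 2017, so daylight saving is not in effect and Fenath Territory is at UTC+13:00.
06:15 Fenath Territory − 13h = 17:15 UTC (rolling into the previous day, 11 October 2016).
1 October 2016 is a Saturday, so the first Friday is October 7 and the second is October 14.
1 February 2017 is a Wednesday, so the first Saturday is February 4.
At the standard offset (UTC+11:30), 17:15 UTC + 11h30m = 04:45 Etheth Prefecture standard time (rolling into the next day, 12 October 2016).
Daylight saving runs 14 October 2016 – 4 February 2017; the standard-time date in Etheth Prefecture, 12 October 2016, is outside that window, so Etheth Prefecture is on standard time at UTC+11:30.
17:15 UTC + 11h30m = 04:45 Etheth Prefecture (rolling into the next day, 12 October 2016).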